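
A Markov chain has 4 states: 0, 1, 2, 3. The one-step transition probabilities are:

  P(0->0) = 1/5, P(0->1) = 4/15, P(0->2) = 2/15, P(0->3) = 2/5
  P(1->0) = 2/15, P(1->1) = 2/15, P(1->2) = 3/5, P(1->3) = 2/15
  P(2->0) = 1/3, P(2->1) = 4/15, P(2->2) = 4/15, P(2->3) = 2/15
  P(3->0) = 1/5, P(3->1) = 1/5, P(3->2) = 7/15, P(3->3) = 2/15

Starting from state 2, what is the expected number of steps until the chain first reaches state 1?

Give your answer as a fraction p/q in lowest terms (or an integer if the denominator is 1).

Answer: 3945/998

Derivation:
Let h_i = expected steps to first reach 1 from state i.
Boundary: h_1 = 0.
First-step equations for the other states:
  h_0 = 1 + 1/5*h_0 + 4/15*h_1 + 2/15*h_2 + 2/5*h_3
  h_2 = 1 + 1/3*h_0 + 4/15*h_1 + 4/15*h_2 + 2/15*h_3
  h_3 = 1 + 1/5*h_0 + 1/5*h_1 + 7/15*h_2 + 2/15*h_3

Substituting h_1 = 0 and rearranging gives the linear system (I - Q) h = 1:
  [4/5, -2/15, -2/5] . (h_0, h_2, h_3) = 1
  [-1/3, 11/15, -2/15] . (h_0, h_2, h_3) = 1
  [-1/5, -7/15, 13/15] . (h_0, h_2, h_3) = 1

Solving yields:
  h_0 = 4005/998
  h_2 = 3945/998
  h_3 = 2100/499

Starting state is 2, so the expected hitting time is h_2 = 3945/998.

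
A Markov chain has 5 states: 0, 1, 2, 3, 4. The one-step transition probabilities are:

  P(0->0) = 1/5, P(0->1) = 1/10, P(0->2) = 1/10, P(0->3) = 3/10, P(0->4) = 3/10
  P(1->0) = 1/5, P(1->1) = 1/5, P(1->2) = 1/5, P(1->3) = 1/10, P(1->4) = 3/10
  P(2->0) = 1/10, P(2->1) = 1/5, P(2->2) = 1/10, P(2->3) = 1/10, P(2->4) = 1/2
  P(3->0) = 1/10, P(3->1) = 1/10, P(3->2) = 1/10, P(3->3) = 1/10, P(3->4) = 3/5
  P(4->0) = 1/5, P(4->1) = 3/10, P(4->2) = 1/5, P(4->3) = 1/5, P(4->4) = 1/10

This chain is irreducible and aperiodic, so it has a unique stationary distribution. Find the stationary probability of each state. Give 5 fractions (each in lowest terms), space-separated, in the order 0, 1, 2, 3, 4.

Answer: 730/4337 860/4337 657/4337 717/4337 1373/4337

Derivation:
The stationary distribution satisfies pi = pi * P, i.e.:
  pi_0 = 1/5*pi_0 + 1/5*pi_1 + 1/10*pi_2 + 1/10*pi_3 + 1/5*pi_4
  pi_1 = 1/10*pi_0 + 1/5*pi_1 + 1/5*pi_2 + 1/10*pi_3 + 3/10*pi_4
  pi_2 = 1/10*pi_0 + 1/5*pi_1 + 1/10*pi_2 + 1/10*pi_3 + 1/5*pi_4
  pi_3 = 3/10*pi_0 + 1/10*pi_1 + 1/10*pi_2 + 1/10*pi_3 + 1/5*pi_4
  pi_4 = 3/10*pi_0 + 3/10*pi_1 + 1/2*pi_2 + 3/5*pi_3 + 1/10*pi_4
with normalization: pi_0 + pi_1 + pi_2 + pi_3 + pi_4 = 1.

Using the first 4 balance equations plus normalization, the linear system A*pi = b is:
  [-4/5, 1/5, 1/10, 1/10, 1/5] . pi = 0
  [1/10, -4/5, 1/5, 1/10, 3/10] . pi = 0
  [1/10, 1/5, -9/10, 1/10, 1/5] . pi = 0
  [3/10, 1/10, 1/10, -9/10, 1/5] . pi = 0
  [1, 1, 1, 1, 1] . pi = 1

Solving yields:
  pi_0 = 730/4337
  pi_1 = 860/4337
  pi_2 = 657/4337
  pi_3 = 717/4337
  pi_4 = 1373/4337

Verification (pi * P):
  730/4337*1/5 + 860/4337*1/5 + 657/4337*1/10 + 717/4337*1/10 + 1373/4337*1/5 = 730/4337 = pi_0  (ok)
  730/4337*1/10 + 860/4337*1/5 + 657/4337*1/5 + 717/4337*1/10 + 1373/4337*3/10 = 860/4337 = pi_1  (ok)
  730/4337*1/10 + 860/4337*1/5 + 657/4337*1/10 + 717/4337*1/10 + 1373/4337*1/5 = 657/4337 = pi_2  (ok)
  730/4337*3/10 + 860/4337*1/10 + 657/4337*1/10 + 717/4337*1/10 + 1373/4337*1/5 = 717/4337 = pi_3  (ok)
  730/4337*3/10 + 860/4337*3/10 + 657/4337*1/2 + 717/4337*3/5 + 1373/4337*1/10 = 1373/4337 = pi_4  (ok)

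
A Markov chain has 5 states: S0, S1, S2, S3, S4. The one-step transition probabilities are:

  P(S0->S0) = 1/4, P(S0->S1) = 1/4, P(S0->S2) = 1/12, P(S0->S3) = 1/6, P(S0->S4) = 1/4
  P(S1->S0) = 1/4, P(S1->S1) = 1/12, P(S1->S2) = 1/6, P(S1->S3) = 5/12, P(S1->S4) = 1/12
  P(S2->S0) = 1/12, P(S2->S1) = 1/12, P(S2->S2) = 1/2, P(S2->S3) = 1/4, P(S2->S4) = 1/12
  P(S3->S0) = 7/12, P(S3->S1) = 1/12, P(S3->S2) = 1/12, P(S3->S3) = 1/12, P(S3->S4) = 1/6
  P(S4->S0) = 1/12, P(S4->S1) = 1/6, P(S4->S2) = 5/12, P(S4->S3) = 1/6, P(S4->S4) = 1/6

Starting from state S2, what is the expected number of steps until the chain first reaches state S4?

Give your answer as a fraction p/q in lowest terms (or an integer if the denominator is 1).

Answer: 10032/1439

Derivation:
Let h_i = expected steps to first reach S4 from state i.
Boundary: h_S4 = 0.
First-step equations for the other states:
  h_S0 = 1 + 1/4*h_S0 + 1/4*h_S1 + 1/12*h_S2 + 1/6*h_S3 + 1/4*h_S4
  h_S1 = 1 + 1/4*h_S0 + 1/12*h_S1 + 1/6*h_S2 + 5/12*h_S3 + 1/12*h_S4
  h_S2 = 1 + 1/12*h_S0 + 1/12*h_S1 + 1/2*h_S2 + 1/4*h_S3 + 1/12*h_S4
  h_S3 = 1 + 7/12*h_S0 + 1/12*h_S1 + 1/12*h_S2 + 1/12*h_S3 + 1/6*h_S4

Substituting h_S4 = 0 and rearranging gives the linear system (I - Q) h = 1:
  [3/4, -1/4, -1/12, -1/6] . (h_S0, h_S1, h_S2, h_S3) = 1
  [-1/4, 11/12, -1/6, -5/12] . (h_S0, h_S1, h_S2, h_S3) = 1
  [-1/12, -1/12, 1/2, -1/4] . (h_S0, h_S1, h_S2, h_S3) = 1
  [-7/12, -1/12, -1/12, 11/12] . (h_S0, h_S1, h_S2, h_S3) = 1

Solving yields:
  h_S0 = 8064/1439
  h_S1 = 9444/1439
  h_S2 = 10032/1439
  h_S3 = 8472/1439

Starting state is S2, so the expected hitting time is h_S2 = 10032/1439.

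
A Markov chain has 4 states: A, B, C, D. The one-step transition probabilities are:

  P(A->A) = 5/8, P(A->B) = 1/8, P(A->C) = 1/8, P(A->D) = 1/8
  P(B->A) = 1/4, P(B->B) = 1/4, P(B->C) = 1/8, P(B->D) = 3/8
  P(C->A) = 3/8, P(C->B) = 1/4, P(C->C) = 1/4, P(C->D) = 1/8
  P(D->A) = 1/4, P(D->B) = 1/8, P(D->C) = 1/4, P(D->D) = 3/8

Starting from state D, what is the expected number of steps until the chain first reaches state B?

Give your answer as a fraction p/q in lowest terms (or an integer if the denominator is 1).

Answer: 328/49

Derivation:
Let h_i = expected steps to first reach B from state i.
Boundary: h_B = 0.
First-step equations for the other states:
  h_A = 1 + 5/8*h_A + 1/8*h_B + 1/8*h_C + 1/8*h_D
  h_C = 1 + 3/8*h_A + 1/4*h_B + 1/4*h_C + 1/8*h_D
  h_D = 1 + 1/4*h_A + 1/8*h_B + 1/4*h_C + 3/8*h_D

Substituting h_B = 0 and rearranging gives the linear system (I - Q) h = 1:
  [3/8, -1/8, -1/8] . (h_A, h_C, h_D) = 1
  [-3/8, 3/4, -1/8] . (h_A, h_C, h_D) = 1
  [-1/4, -1/4, 5/8] . (h_A, h_C, h_D) = 1

Solving yields:
  h_A = 48/7
  h_C = 288/49
  h_D = 328/49

Starting state is D, so the expected hitting time is h_D = 328/49.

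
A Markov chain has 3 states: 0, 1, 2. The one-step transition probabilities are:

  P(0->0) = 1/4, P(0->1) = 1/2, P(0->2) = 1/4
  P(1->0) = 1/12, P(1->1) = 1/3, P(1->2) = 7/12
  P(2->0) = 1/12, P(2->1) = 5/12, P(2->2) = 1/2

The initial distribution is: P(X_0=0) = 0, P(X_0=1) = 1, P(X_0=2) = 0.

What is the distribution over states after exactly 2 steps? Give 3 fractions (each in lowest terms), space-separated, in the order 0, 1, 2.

Answer: 7/72 19/48 73/144

Derivation:
Propagating the distribution step by step (d_{t+1} = d_t * P):
d_0 = (0=0, 1=1, 2=0)
  d_1[0] = 0*1/4 + 1*1/12 + 0*1/12 = 1/12
  d_1[1] = 0*1/2 + 1*1/3 + 0*5/12 = 1/3
  d_1[2] = 0*1/4 + 1*7/12 + 0*1/2 = 7/12
d_1 = (0=1/12, 1=1/3, 2=7/12)
  d_2[0] = 1/12*1/4 + 1/3*1/12 + 7/12*1/12 = 7/72
  d_2[1] = 1/12*1/2 + 1/3*1/3 + 7/12*5/12 = 19/48
  d_2[2] = 1/12*1/4 + 1/3*7/12 + 7/12*1/2 = 73/144
d_2 = (0=7/72, 1=19/48, 2=73/144)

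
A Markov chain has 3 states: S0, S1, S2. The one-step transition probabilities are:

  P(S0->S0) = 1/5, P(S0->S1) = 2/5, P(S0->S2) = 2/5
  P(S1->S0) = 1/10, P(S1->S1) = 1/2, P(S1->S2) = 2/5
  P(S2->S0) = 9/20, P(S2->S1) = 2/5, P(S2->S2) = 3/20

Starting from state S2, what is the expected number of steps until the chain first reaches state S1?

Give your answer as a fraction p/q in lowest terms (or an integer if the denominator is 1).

Let h_i = expected steps to first reach S1 from state i.
Boundary: h_S1 = 0.
First-step equations for the other states:
  h_S0 = 1 + 1/5*h_S0 + 2/5*h_S1 + 2/5*h_S2
  h_S2 = 1 + 9/20*h_S0 + 2/5*h_S1 + 3/20*h_S2

Substituting h_S1 = 0 and rearranging gives the linear system (I - Q) h = 1:
  [4/5, -2/5] . (h_S0, h_S2) = 1
  [-9/20, 17/20] . (h_S0, h_S2) = 1

Solving yields:
  h_S0 = 5/2
  h_S2 = 5/2

Starting state is S2, so the expected hitting time is h_S2 = 5/2.

Answer: 5/2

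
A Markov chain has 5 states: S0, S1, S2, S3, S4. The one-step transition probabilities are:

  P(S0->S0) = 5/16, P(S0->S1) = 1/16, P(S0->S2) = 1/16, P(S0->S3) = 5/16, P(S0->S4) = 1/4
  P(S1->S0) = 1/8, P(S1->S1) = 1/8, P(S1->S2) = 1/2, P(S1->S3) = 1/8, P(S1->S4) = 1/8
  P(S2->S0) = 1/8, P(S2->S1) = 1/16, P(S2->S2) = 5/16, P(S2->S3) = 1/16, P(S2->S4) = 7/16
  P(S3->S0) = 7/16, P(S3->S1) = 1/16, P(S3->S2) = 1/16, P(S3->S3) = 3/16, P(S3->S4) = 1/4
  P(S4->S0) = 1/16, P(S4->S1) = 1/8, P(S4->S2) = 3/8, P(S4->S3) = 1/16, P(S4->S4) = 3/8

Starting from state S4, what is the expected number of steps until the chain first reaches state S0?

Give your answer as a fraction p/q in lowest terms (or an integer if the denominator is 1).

Let h_i = expected steps to first reach S0 from state i.
Boundary: h_S0 = 0.
First-step equations for the other states:
  h_S1 = 1 + 1/8*h_S0 + 1/8*h_S1 + 1/2*h_S2 + 1/8*h_S3 + 1/8*h_S4
  h_S2 = 1 + 1/8*h_S0 + 1/16*h_S1 + 5/16*h_S2 + 1/16*h_S3 + 7/16*h_S4
  h_S3 = 1 + 7/16*h_S0 + 1/16*h_S1 + 1/16*h_S2 + 3/16*h_S3 + 1/4*h_S4
  h_S4 = 1 + 1/16*h_S0 + 1/8*h_S1 + 3/8*h_S2 + 1/16*h_S3 + 3/8*h_S4

Substituting h_S0 = 0 and rearranging gives the linear system (I - Q) h = 1:
  [7/8, -1/2, -1/8, -1/8] . (h_S1, h_S2, h_S3, h_S4) = 1
  [-1/16, 11/16, -1/16, -7/16] . (h_S1, h_S2, h_S3, h_S4) = 1
  [-1/16, -1/16, 13/16, -1/4] . (h_S1, h_S2, h_S3, h_S4) = 1
  [-1/8, -3/8, -1/16, 5/8] . (h_S1, h_S2, h_S3, h_S4) = 1

Solving yields:
  h_S1 = 27880/3677
  h_S2 = 29144/3677
  h_S3 = 18384/3677
  h_S4 = 30784/3677

Starting state is S4, so the expected hitting time is h_S4 = 30784/3677.

Answer: 30784/3677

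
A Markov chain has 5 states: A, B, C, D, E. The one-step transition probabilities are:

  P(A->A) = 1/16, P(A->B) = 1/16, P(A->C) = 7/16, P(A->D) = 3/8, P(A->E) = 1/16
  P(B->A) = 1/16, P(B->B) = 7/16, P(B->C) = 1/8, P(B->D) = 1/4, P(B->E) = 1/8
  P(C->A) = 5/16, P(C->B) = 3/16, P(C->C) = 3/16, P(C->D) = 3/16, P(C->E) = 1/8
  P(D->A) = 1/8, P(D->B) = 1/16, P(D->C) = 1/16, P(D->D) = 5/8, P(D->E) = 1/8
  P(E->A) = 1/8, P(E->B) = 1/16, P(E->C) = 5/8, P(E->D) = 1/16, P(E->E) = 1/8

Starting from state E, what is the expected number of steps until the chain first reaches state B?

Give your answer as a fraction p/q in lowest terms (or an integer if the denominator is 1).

Answer: 51856/5051

Derivation:
Let h_i = expected steps to first reach B from state i.
Boundary: h_B = 0.
First-step equations for the other states:
  h_A = 1 + 1/16*h_A + 1/16*h_B + 7/16*h_C + 3/8*h_D + 1/16*h_E
  h_C = 1 + 5/16*h_A + 3/16*h_B + 3/16*h_C + 3/16*h_D + 1/8*h_E
  h_D = 1 + 1/8*h_A + 1/16*h_B + 1/16*h_C + 5/8*h_D + 1/8*h_E
  h_E = 1 + 1/8*h_A + 1/16*h_B + 5/8*h_C + 1/16*h_D + 1/8*h_E

Substituting h_B = 0 and rearranging gives the linear system (I - Q) h = 1:
  [15/16, -7/16, -3/8, -1/16] . (h_A, h_C, h_D, h_E) = 1
  [-5/16, 13/16, -3/16, -1/8] . (h_A, h_C, h_D, h_E) = 1
  [-1/8, -1/16, 3/8, -1/8] . (h_A, h_C, h_D, h_E) = 1
  [-1/8, -5/8, -1/16, 7/8] . (h_A, h_C, h_D, h_E) = 1

Solving yields:
  h_A = 53968/5051
  h_C = 48048/5051
  h_D = 56752/5051
  h_E = 51856/5051

Starting state is E, so the expected hitting time is h_E = 51856/5051.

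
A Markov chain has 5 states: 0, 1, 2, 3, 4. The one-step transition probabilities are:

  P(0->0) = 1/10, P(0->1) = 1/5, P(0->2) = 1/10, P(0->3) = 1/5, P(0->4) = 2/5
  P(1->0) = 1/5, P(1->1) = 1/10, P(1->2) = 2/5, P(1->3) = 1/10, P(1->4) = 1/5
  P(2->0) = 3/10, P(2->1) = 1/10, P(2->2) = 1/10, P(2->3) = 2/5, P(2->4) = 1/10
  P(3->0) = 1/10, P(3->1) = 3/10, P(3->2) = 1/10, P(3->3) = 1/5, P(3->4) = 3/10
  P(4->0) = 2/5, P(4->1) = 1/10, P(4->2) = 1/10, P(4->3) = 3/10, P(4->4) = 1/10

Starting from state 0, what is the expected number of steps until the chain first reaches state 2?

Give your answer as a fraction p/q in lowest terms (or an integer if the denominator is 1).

Let h_i = expected steps to first reach 2 from state i.
Boundary: h_2 = 0.
First-step equations for the other states:
  h_0 = 1 + 1/10*h_0 + 1/5*h_1 + 1/10*h_2 + 1/5*h_3 + 2/5*h_4
  h_1 = 1 + 1/5*h_0 + 1/10*h_1 + 2/5*h_2 + 1/10*h_3 + 1/5*h_4
  h_3 = 1 + 1/10*h_0 + 3/10*h_1 + 1/10*h_2 + 1/5*h_3 + 3/10*h_4
  h_4 = 1 + 2/5*h_0 + 1/10*h_1 + 1/10*h_2 + 3/10*h_3 + 1/10*h_4

Substituting h_2 = 0 and rearranging gives the linear system (I - Q) h = 1:
  [9/10, -1/5, -1/5, -2/5] . (h_0, h_1, h_3, h_4) = 1
  [-1/5, 9/10, -1/10, -1/5] . (h_0, h_1, h_3, h_4) = 1
  [-1/10, -3/10, 4/5, -3/10] . (h_0, h_1, h_3, h_4) = 1
  [-2/5, -1/10, -3/10, 9/10] . (h_0, h_1, h_3, h_4) = 1

Solving yields:
  h_0 = 4790/733
  h_1 = 3480/733
  h_3 = 4650/733
  h_4 = 4880/733

Starting state is 0, so the expected hitting time is h_0 = 4790/733.

Answer: 4790/733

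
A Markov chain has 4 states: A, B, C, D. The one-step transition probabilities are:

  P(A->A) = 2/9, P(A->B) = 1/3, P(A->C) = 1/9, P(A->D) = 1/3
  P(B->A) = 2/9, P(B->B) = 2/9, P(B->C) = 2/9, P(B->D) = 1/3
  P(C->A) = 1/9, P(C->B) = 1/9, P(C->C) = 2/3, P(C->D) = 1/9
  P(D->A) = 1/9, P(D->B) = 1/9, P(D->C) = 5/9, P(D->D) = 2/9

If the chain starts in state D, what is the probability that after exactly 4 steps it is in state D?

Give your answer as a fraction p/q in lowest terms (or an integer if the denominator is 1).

Answer: 1309/6561

Derivation:
Computing P^4 by repeated multiplication:
P^1 =
  A: [2/9, 1/3, 1/9, 1/3]
  B: [2/9, 2/9, 2/9, 1/3]
  C: [1/9, 1/9, 2/3, 1/9]
  D: [1/9, 1/9, 5/9, 2/9]
P^2 =
  A: [14/81, 16/81, 29/81, 22/81]
  B: [13/81, 5/27, 11/27, 20/81]
  C: [11/81, 4/27, 44/81, 14/81]
  D: [11/81, 4/27, 43/81, 5/27]
P^3 =
  A: [37/243, 125/729, 110/243, 163/729]
  B: [109/729, 122/729, 341/729, 157/729]
  C: [104/729, 115/729, 41/81, 47/243]
  D: [104/729, 115/729, 368/729, 142/729]
P^4 =
  A: [965/6561, 1076/6561, 1052/2187, 1364/6561]
  B: [320/2187, 1069/6561, 3184/6561, 1348/6561]
  C: [316/2187, 1052/6561, 3253/6561, 436/2187]
  D: [316/2187, 1052/6561, 1084/2187, 1309/6561]

(P^4)[D -> D] = 1309/6561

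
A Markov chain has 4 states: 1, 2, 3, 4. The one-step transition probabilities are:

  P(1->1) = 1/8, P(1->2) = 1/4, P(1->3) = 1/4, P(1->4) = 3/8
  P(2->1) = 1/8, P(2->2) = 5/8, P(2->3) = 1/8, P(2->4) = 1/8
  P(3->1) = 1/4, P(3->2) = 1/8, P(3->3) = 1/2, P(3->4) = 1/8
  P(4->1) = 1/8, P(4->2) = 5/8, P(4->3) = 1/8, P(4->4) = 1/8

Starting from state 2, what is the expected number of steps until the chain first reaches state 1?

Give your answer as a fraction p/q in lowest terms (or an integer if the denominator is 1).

Answer: 20/3

Derivation:
Let h_i = expected steps to first reach 1 from state i.
Boundary: h_1 = 0.
First-step equations for the other states:
  h_2 = 1 + 1/8*h_1 + 5/8*h_2 + 1/8*h_3 + 1/8*h_4
  h_3 = 1 + 1/4*h_1 + 1/8*h_2 + 1/2*h_3 + 1/8*h_4
  h_4 = 1 + 1/8*h_1 + 5/8*h_2 + 1/8*h_3 + 1/8*h_4

Substituting h_1 = 0 and rearranging gives the linear system (I - Q) h = 1:
  [3/8, -1/8, -1/8] . (h_2, h_3, h_4) = 1
  [-1/8, 1/2, -1/8] . (h_2, h_3, h_4) = 1
  [-5/8, -1/8, 7/8] . (h_2, h_3, h_4) = 1

Solving yields:
  h_2 = 20/3
  h_3 = 16/3
  h_4 = 20/3

Starting state is 2, so the expected hitting time is h_2 = 20/3.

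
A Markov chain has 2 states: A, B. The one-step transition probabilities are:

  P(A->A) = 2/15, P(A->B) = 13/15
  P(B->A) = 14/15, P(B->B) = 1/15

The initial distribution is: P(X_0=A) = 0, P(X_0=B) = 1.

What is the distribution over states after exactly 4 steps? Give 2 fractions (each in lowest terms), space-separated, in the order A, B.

Answer: 574/1875 1301/1875

Derivation:
Propagating the distribution step by step (d_{t+1} = d_t * P):
d_0 = (A=0, B=1)
  d_1[A] = 0*2/15 + 1*14/15 = 14/15
  d_1[B] = 0*13/15 + 1*1/15 = 1/15
d_1 = (A=14/15, B=1/15)
  d_2[A] = 14/15*2/15 + 1/15*14/15 = 14/75
  d_2[B] = 14/15*13/15 + 1/15*1/15 = 61/75
d_2 = (A=14/75, B=61/75)
  d_3[A] = 14/75*2/15 + 61/75*14/15 = 98/125
  d_3[B] = 14/75*13/15 + 61/75*1/15 = 27/125
d_3 = (A=98/125, B=27/125)
  d_4[A] = 98/125*2/15 + 27/125*14/15 = 574/1875
  d_4[B] = 98/125*13/15 + 27/125*1/15 = 1301/1875
d_4 = (A=574/1875, B=1301/1875)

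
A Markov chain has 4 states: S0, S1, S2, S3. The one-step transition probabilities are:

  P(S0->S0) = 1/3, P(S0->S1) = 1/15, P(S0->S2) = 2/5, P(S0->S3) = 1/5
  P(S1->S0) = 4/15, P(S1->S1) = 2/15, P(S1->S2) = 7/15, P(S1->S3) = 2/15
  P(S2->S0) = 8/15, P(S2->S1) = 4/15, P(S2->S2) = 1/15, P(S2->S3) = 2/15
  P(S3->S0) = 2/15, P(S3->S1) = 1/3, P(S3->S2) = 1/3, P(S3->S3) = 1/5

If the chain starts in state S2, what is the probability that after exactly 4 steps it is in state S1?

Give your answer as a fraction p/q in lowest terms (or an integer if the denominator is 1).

Computing P^4 by repeated multiplication:
P^1 =
  S0: [1/3, 1/15, 2/5, 1/5]
  S1: [4/15, 2/15, 7/15, 2/15]
  S2: [8/15, 4/15, 1/15, 2/15]
  S3: [2/15, 1/3, 1/3, 1/5]
P^2 =
  S0: [83/225, 46/225, 58/225, 38/225]
  S1: [88/225, 46/225, 11/45, 4/25]
  S2: [68/225, 2/15, 29/75, 8/45]
  S3: [76/225, 47/225, 67/225, 7/45]
P^3 =
  S0: [1139/3375, 199/1125, 356/1125, 571/3375]
  S1: [1136/3375, 116/675, 217/675, 574/3375]
  S2: [412/1125, 676/3375, 181/675, 62/375]
  S3: [1174/3375, 613/3375, 1027/3375, 187/1125]
P^4 =
  S0: [5923/16875, 1892/10125, 14936/50625, 188/1125]
  S1: [17828/50625, 9506/50625, 14831/50625, 188/1125]
  S2: [3448/10125, 8998/50625, 5281/16875, 2848/16875]
  S3: [3532/10125, 9313/50625, 15167/50625, 1697/10125]

(P^4)[S2 -> S1] = 8998/50625

Answer: 8998/50625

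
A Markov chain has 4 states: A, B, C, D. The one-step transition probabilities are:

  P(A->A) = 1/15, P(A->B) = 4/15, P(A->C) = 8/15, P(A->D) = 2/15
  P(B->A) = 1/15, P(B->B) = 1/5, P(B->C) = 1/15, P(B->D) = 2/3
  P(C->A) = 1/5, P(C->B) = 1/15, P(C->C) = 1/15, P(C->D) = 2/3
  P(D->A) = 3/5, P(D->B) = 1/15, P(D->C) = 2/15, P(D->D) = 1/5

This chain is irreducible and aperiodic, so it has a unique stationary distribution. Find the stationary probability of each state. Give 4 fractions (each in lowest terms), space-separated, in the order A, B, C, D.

The stationary distribution satisfies pi = pi * P, i.e.:
  pi_A = 1/15*pi_A + 1/15*pi_B + 1/5*pi_C + 3/5*pi_D
  pi_B = 4/15*pi_A + 1/5*pi_B + 1/15*pi_C + 1/15*pi_D
  pi_C = 8/15*pi_A + 1/15*pi_B + 1/15*pi_C + 2/15*pi_D
  pi_D = 2/15*pi_A + 2/3*pi_B + 2/3*pi_C + 1/5*pi_D
with normalization: pi_A + pi_B + pi_C + pi_D = 1.

Using the first 3 balance equations plus normalization, the linear system A*pi = b is:
  [-14/15, 1/15, 1/5, 3/5] . pi = 0
  [4/15, -4/5, 1/15, 1/15] . pi = 0
  [8/15, 1/15, -14/15, 2/15] . pi = 0
  [1, 1, 1, 1] . pi = 1

Solving yields:
  pi_A = 797/2809
  pi_B = 400/2809
  pi_C = 625/2809
  pi_D = 987/2809

Verification (pi * P):
  797/2809*1/15 + 400/2809*1/15 + 625/2809*1/5 + 987/2809*3/5 = 797/2809 = pi_A  (ok)
  797/2809*4/15 + 400/2809*1/5 + 625/2809*1/15 + 987/2809*1/15 = 400/2809 = pi_B  (ok)
  797/2809*8/15 + 400/2809*1/15 + 625/2809*1/15 + 987/2809*2/15 = 625/2809 = pi_C  (ok)
  797/2809*2/15 + 400/2809*2/3 + 625/2809*2/3 + 987/2809*1/5 = 987/2809 = pi_D  (ok)

Answer: 797/2809 400/2809 625/2809 987/2809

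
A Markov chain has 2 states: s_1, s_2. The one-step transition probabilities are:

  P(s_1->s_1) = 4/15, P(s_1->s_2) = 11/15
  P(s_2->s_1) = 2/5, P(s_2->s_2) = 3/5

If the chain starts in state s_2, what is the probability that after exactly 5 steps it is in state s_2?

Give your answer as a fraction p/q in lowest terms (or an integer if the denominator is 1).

Answer: 163783/253125

Derivation:
Computing P^5 by repeated multiplication:
P^1 =
  s_1: [4/15, 11/15]
  s_2: [2/5, 3/5]
P^2 =
  s_1: [82/225, 143/225]
  s_2: [26/75, 49/75]
P^3 =
  s_1: [1186/3375, 2189/3375]
  s_2: [398/1125, 727/1125]
P^4 =
  s_1: [17878/50625, 32747/50625]
  s_2: [5954/16875, 10921/16875]
P^5 =
  s_1: [267994/759375, 491381/759375]
  s_2: [89342/253125, 163783/253125]

(P^5)[s_2 -> s_2] = 163783/253125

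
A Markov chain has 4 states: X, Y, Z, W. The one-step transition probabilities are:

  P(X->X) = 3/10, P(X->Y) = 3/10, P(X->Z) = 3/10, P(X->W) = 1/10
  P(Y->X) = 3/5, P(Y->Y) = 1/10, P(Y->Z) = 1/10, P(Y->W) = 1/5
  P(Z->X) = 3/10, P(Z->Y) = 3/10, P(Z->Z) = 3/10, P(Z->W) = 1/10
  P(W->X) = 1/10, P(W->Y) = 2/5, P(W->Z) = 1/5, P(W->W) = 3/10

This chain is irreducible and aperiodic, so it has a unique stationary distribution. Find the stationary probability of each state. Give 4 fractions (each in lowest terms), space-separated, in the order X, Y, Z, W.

The stationary distribution satisfies pi = pi * P, i.e.:
  pi_X = 3/10*pi_X + 3/5*pi_Y + 3/10*pi_Z + 1/10*pi_W
  pi_Y = 3/10*pi_X + 1/10*pi_Y + 3/10*pi_Z + 2/5*pi_W
  pi_Z = 3/10*pi_X + 1/10*pi_Y + 3/10*pi_Z + 1/5*pi_W
  pi_W = 1/10*pi_X + 1/5*pi_Y + 1/10*pi_Z + 3/10*pi_W
with normalization: pi_X + pi_Y + pi_Z + pi_W = 1.

Using the first 3 balance equations plus normalization, the linear system A*pi = b is:
  [-7/10, 3/5, 3/10, 1/10] . pi = 0
  [3/10, -9/10, 3/10, 2/5] . pi = 0
  [3/10, 1/10, -7/10, 1/5] . pi = 0
  [1, 1, 1, 1] . pi = 1

Solving yields:
  pi_X = 33/95
  pi_Y = 5/19
  pi_Z = 22/95
  pi_W = 3/19

Verification (pi * P):
  33/95*3/10 + 5/19*3/5 + 22/95*3/10 + 3/19*1/10 = 33/95 = pi_X  (ok)
  33/95*3/10 + 5/19*1/10 + 22/95*3/10 + 3/19*2/5 = 5/19 = pi_Y  (ok)
  33/95*3/10 + 5/19*1/10 + 22/95*3/10 + 3/19*1/5 = 22/95 = pi_Z  (ok)
  33/95*1/10 + 5/19*1/5 + 22/95*1/10 + 3/19*3/10 = 3/19 = pi_W  (ok)

Answer: 33/95 5/19 22/95 3/19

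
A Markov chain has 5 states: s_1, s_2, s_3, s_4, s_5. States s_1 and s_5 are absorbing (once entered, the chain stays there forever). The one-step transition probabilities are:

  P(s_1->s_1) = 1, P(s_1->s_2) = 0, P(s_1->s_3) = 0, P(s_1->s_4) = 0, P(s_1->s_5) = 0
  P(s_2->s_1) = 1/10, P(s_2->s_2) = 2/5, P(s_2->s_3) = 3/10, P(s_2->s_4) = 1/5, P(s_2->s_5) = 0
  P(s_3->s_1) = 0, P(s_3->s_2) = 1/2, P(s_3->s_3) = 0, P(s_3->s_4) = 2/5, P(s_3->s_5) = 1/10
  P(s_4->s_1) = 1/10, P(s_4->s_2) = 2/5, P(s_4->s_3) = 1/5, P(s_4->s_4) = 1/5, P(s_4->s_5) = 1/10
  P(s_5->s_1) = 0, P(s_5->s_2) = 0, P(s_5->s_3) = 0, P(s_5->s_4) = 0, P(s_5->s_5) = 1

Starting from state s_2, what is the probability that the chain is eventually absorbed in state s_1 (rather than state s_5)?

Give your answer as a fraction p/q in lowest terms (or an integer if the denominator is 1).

Answer: 26/41

Derivation:
Let a_i = P(absorbed in s_1 | start in state i).
Boundary conditions: a_s_1 = 1, a_s_5 = 0.
For each transient state i, a_i = sum_j P(i->j) * a_j:
  a_s_2 = 1/10*a_s_1 + 2/5*a_s_2 + 3/10*a_s_3 + 1/5*a_s_4 + 0*a_s_5
  a_s_3 = 0*a_s_1 + 1/2*a_s_2 + 0*a_s_3 + 2/5*a_s_4 + 1/10*a_s_5
  a_s_4 = 1/10*a_s_1 + 2/5*a_s_2 + 1/5*a_s_3 + 1/5*a_s_4 + 1/10*a_s_5

Substituting a_s_1 = 1 and a_s_5 = 0, rearrange to (I - Q) a = r where r[i] = P(i -> s_1):
  [3/5, -3/10, -1/5] . (a_s_2, a_s_3, a_s_4) = 1/10
  [-1/2, 1, -2/5] . (a_s_2, a_s_3, a_s_4) = 0
  [-2/5, -1/5, 4/5] . (a_s_2, a_s_3, a_s_4) = 1/10

Solving yields:
  a_s_2 = 26/41
  a_s_3 = 45/82
  a_s_4 = 95/164

Starting state is s_2, so the absorption probability is a_s_2 = 26/41.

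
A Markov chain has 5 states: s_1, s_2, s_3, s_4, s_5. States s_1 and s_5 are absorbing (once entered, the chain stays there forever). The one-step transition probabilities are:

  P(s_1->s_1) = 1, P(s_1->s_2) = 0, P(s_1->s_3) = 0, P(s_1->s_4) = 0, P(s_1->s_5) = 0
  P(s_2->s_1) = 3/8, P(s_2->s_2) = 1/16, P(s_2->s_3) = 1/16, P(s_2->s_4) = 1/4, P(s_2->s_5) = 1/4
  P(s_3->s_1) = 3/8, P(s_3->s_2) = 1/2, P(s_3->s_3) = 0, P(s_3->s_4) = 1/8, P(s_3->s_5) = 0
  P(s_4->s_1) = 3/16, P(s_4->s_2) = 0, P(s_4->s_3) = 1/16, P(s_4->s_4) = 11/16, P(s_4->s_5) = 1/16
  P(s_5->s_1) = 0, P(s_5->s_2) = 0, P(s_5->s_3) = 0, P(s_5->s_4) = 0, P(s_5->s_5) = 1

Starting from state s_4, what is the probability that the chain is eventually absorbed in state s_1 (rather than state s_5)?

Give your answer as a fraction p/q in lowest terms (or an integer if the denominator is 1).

Let a_i = P(absorbed in s_1 | start in state i).
Boundary conditions: a_s_1 = 1, a_s_5 = 0.
For each transient state i, a_i = sum_j P(i->j) * a_j:
  a_s_2 = 3/8*a_s_1 + 1/16*a_s_2 + 1/16*a_s_3 + 1/4*a_s_4 + 1/4*a_s_5
  a_s_3 = 3/8*a_s_1 + 1/2*a_s_2 + 0*a_s_3 + 1/8*a_s_4 + 0*a_s_5
  a_s_4 = 3/16*a_s_1 + 0*a_s_2 + 1/16*a_s_3 + 11/16*a_s_4 + 1/16*a_s_5

Substituting a_s_1 = 1 and a_s_5 = 0, rearrange to (I - Q) a = r where r[i] = P(i -> s_1):
  [15/16, -1/16, -1/4] . (a_s_2, a_s_3, a_s_4) = 3/8
  [-1/2, 1, -1/8] . (a_s_2, a_s_3, a_s_4) = 3/8
  [0, -1/16, 5/16] . (a_s_2, a_s_3, a_s_4) = 3/16

Solving yields:
  a_s_2 = 40/61
  a_s_3 = 146/183
  a_s_4 = 139/183

Starting state is s_4, so the absorption probability is a_s_4 = 139/183.

Answer: 139/183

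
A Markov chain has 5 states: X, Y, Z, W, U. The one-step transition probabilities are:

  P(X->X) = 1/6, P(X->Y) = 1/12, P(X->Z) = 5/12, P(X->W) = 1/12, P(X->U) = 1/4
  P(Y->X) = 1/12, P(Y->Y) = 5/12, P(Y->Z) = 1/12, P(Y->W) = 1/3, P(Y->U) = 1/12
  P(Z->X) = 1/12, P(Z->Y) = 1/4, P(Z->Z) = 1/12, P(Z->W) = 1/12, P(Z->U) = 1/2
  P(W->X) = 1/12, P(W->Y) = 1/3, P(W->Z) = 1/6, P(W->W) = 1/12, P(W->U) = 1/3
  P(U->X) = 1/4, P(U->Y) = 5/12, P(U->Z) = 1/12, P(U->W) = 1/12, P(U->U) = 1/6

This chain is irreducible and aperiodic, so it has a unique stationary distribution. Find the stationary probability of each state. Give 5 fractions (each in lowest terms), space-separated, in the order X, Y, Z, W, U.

Answer: 1481/11241 3769/11241 529/3747 1879/11241 2525/11241

Derivation:
The stationary distribution satisfies pi = pi * P, i.e.:
  pi_X = 1/6*pi_X + 1/12*pi_Y + 1/12*pi_Z + 1/12*pi_W + 1/4*pi_U
  pi_Y = 1/12*pi_X + 5/12*pi_Y + 1/4*pi_Z + 1/3*pi_W + 5/12*pi_U
  pi_Z = 5/12*pi_X + 1/12*pi_Y + 1/12*pi_Z + 1/6*pi_W + 1/12*pi_U
  pi_W = 1/12*pi_X + 1/3*pi_Y + 1/12*pi_Z + 1/12*pi_W + 1/12*pi_U
  pi_U = 1/4*pi_X + 1/12*pi_Y + 1/2*pi_Z + 1/3*pi_W + 1/6*pi_U
with normalization: pi_X + pi_Y + pi_Z + pi_W + pi_U = 1.

Using the first 4 balance equations plus normalization, the linear system A*pi = b is:
  [-5/6, 1/12, 1/12, 1/12, 1/4] . pi = 0
  [1/12, -7/12, 1/4, 1/3, 5/12] . pi = 0
  [5/12, 1/12, -11/12, 1/6, 1/12] . pi = 0
  [1/12, 1/3, 1/12, -11/12, 1/12] . pi = 0
  [1, 1, 1, 1, 1] . pi = 1

Solving yields:
  pi_X = 1481/11241
  pi_Y = 3769/11241
  pi_Z = 529/3747
  pi_W = 1879/11241
  pi_U = 2525/11241

Verification (pi * P):
  1481/11241*1/6 + 3769/11241*1/12 + 529/3747*1/12 + 1879/11241*1/12 + 2525/11241*1/4 = 1481/11241 = pi_X  (ok)
  1481/11241*1/12 + 3769/11241*5/12 + 529/3747*1/4 + 1879/11241*1/3 + 2525/11241*5/12 = 3769/11241 = pi_Y  (ok)
  1481/11241*5/12 + 3769/11241*1/12 + 529/3747*1/12 + 1879/11241*1/6 + 2525/11241*1/12 = 529/3747 = pi_Z  (ok)
  1481/11241*1/12 + 3769/11241*1/3 + 529/3747*1/12 + 1879/11241*1/12 + 2525/11241*1/12 = 1879/11241 = pi_W  (ok)
  1481/11241*1/4 + 3769/11241*1/12 + 529/3747*1/2 + 1879/11241*1/3 + 2525/11241*1/6 = 2525/11241 = pi_U  (ok)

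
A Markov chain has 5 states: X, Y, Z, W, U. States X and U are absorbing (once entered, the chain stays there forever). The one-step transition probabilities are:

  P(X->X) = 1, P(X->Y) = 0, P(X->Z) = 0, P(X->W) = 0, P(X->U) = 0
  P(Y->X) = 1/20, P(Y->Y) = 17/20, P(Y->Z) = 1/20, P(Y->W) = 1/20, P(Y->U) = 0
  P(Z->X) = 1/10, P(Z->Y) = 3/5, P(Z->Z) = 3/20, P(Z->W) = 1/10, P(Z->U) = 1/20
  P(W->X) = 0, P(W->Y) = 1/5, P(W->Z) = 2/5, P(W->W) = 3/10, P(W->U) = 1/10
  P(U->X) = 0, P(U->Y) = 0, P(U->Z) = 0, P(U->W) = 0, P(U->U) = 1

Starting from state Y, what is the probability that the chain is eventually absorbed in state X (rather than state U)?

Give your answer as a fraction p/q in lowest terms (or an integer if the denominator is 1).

Let a_i = P(absorbed in X | start in state i).
Boundary conditions: a_X = 1, a_U = 0.
For each transient state i, a_i = sum_j P(i->j) * a_j:
  a_Y = 1/20*a_X + 17/20*a_Y + 1/20*a_Z + 1/20*a_W + 0*a_U
  a_Z = 1/10*a_X + 3/5*a_Y + 3/20*a_Z + 1/10*a_W + 1/20*a_U
  a_W = 0*a_X + 1/5*a_Y + 2/5*a_Z + 3/10*a_W + 1/10*a_U

Substituting a_X = 1 and a_U = 0, rearrange to (I - Q) a = r where r[i] = P(i -> X):
  [3/20, -1/20, -1/20] . (a_Y, a_Z, a_W) = 1/20
  [-3/5, 17/20, -1/10] . (a_Y, a_Z, a_W) = 1/10
  [-1/5, -2/5, 7/10] . (a_Y, a_Z, a_W) = 0

Solving yields:
  a_Y = 133/163
  a_Z = 126/163
  a_W = 110/163

Starting state is Y, so the absorption probability is a_Y = 133/163.

Answer: 133/163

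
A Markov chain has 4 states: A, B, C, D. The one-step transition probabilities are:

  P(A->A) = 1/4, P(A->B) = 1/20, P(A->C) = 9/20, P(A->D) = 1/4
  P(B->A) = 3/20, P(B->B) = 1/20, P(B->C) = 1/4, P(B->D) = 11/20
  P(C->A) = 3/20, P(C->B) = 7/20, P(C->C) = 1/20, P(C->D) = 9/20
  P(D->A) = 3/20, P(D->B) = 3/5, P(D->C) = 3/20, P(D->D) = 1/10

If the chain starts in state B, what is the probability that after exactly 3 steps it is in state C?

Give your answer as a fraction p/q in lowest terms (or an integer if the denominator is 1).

Computing P^3 by repeated multiplication:
P^1 =
  A: [1/4, 1/20, 9/20, 1/4]
  B: [3/20, 1/20, 1/4, 11/20]
  C: [3/20, 7/20, 1/20, 9/20]
  D: [3/20, 3/5, 3/20, 1/10]
P^2 =
  A: [7/40, 129/400, 37/200, 127/400]
  B: [33/200, 171/400, 7/40, 93/400]
  C: [33/200, 5/16, 9/40, 119/400]
  D: [33/200, 3/20, 6/25, 89/200]
P^3 =
  A: [67/400, 2241/8000, 173/800, 2689/8000]
  B: [333/2000, 1843/8000, 899/4000, 3027/8000]
  C: [333/2000, 2249/8000, 833/4000, 2753/8000]
  D: [333/2000, 1467/4000, 381/2000, 221/800]

(P^3)[B -> C] = 899/4000

Answer: 899/4000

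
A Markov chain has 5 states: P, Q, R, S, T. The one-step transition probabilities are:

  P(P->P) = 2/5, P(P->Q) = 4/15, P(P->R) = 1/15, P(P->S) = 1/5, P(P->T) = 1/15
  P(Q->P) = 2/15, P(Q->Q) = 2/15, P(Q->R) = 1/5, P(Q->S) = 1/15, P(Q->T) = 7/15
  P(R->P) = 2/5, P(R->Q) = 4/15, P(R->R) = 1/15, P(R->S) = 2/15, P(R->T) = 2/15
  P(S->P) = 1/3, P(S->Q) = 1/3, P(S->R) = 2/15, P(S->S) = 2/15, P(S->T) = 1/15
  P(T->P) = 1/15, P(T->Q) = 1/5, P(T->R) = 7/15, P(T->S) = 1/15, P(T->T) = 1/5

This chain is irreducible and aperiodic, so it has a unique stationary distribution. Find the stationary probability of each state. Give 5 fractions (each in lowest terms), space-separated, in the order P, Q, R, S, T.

Answer: 4738/17921 12412/53763 9929/53763 6580/53763 10628/53763

Derivation:
The stationary distribution satisfies pi = pi * P, i.e.:
  pi_P = 2/5*pi_P + 2/15*pi_Q + 2/5*pi_R + 1/3*pi_S + 1/15*pi_T
  pi_Q = 4/15*pi_P + 2/15*pi_Q + 4/15*pi_R + 1/3*pi_S + 1/5*pi_T
  pi_R = 1/15*pi_P + 1/5*pi_Q + 1/15*pi_R + 2/15*pi_S + 7/15*pi_T
  pi_S = 1/5*pi_P + 1/15*pi_Q + 2/15*pi_R + 2/15*pi_S + 1/15*pi_T
  pi_T = 1/15*pi_P + 7/15*pi_Q + 2/15*pi_R + 1/15*pi_S + 1/5*pi_T
with normalization: pi_P + pi_Q + pi_R + pi_S + pi_T = 1.

Using the first 4 balance equations plus normalization, the linear system A*pi = b is:
  [-3/5, 2/15, 2/5, 1/3, 1/15] . pi = 0
  [4/15, -13/15, 4/15, 1/3, 1/5] . pi = 0
  [1/15, 1/5, -14/15, 2/15, 7/15] . pi = 0
  [1/5, 1/15, 2/15, -13/15, 1/15] . pi = 0
  [1, 1, 1, 1, 1] . pi = 1

Solving yields:
  pi_P = 4738/17921
  pi_Q = 12412/53763
  pi_R = 9929/53763
  pi_S = 6580/53763
  pi_T = 10628/53763

Verification (pi * P):
  4738/17921*2/5 + 12412/53763*2/15 + 9929/53763*2/5 + 6580/53763*1/3 + 10628/53763*1/15 = 4738/17921 = pi_P  (ok)
  4738/17921*4/15 + 12412/53763*2/15 + 9929/53763*4/15 + 6580/53763*1/3 + 10628/53763*1/5 = 12412/53763 = pi_Q  (ok)
  4738/17921*1/15 + 12412/53763*1/5 + 9929/53763*1/15 + 6580/53763*2/15 + 10628/53763*7/15 = 9929/53763 = pi_R  (ok)
  4738/17921*1/5 + 12412/53763*1/15 + 9929/53763*2/15 + 6580/53763*2/15 + 10628/53763*1/15 = 6580/53763 = pi_S  (ok)
  4738/17921*1/15 + 12412/53763*7/15 + 9929/53763*2/15 + 6580/53763*1/15 + 10628/53763*1/5 = 10628/53763 = pi_T  (ok)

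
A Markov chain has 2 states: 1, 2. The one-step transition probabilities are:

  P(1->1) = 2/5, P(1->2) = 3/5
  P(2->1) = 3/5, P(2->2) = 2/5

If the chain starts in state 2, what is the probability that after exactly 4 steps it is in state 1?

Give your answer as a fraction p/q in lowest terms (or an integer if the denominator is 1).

Computing P^4 by repeated multiplication:
P^1 =
  1: [2/5, 3/5]
  2: [3/5, 2/5]
P^2 =
  1: [13/25, 12/25]
  2: [12/25, 13/25]
P^3 =
  1: [62/125, 63/125]
  2: [63/125, 62/125]
P^4 =
  1: [313/625, 312/625]
  2: [312/625, 313/625]

(P^4)[2 -> 1] = 312/625

Answer: 312/625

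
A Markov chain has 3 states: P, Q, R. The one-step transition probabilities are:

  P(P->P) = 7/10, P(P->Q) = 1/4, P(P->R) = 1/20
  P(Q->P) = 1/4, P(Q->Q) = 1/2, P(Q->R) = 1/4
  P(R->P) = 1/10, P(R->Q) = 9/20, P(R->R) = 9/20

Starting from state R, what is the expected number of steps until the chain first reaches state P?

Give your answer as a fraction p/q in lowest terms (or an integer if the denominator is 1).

Let h_i = expected steps to first reach P from state i.
Boundary: h_P = 0.
First-step equations for the other states:
  h_Q = 1 + 1/4*h_P + 1/2*h_Q + 1/4*h_R
  h_R = 1 + 1/10*h_P + 9/20*h_Q + 9/20*h_R

Substituting h_P = 0 and rearranging gives the linear system (I - Q) h = 1:
  [1/2, -1/4] . (h_Q, h_R) = 1
  [-9/20, 11/20] . (h_Q, h_R) = 1

Solving yields:
  h_Q = 64/13
  h_R = 76/13

Starting state is R, so the expected hitting time is h_R = 76/13.

Answer: 76/13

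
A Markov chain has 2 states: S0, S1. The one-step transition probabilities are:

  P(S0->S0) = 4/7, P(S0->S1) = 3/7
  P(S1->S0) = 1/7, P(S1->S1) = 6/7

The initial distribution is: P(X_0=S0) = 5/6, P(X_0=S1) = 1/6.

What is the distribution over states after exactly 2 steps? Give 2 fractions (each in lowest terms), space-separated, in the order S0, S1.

Answer: 5/14 9/14

Derivation:
Propagating the distribution step by step (d_{t+1} = d_t * P):
d_0 = (S0=5/6, S1=1/6)
  d_1[S0] = 5/6*4/7 + 1/6*1/7 = 1/2
  d_1[S1] = 5/6*3/7 + 1/6*6/7 = 1/2
d_1 = (S0=1/2, S1=1/2)
  d_2[S0] = 1/2*4/7 + 1/2*1/7 = 5/14
  d_2[S1] = 1/2*3/7 + 1/2*6/7 = 9/14
d_2 = (S0=5/14, S1=9/14)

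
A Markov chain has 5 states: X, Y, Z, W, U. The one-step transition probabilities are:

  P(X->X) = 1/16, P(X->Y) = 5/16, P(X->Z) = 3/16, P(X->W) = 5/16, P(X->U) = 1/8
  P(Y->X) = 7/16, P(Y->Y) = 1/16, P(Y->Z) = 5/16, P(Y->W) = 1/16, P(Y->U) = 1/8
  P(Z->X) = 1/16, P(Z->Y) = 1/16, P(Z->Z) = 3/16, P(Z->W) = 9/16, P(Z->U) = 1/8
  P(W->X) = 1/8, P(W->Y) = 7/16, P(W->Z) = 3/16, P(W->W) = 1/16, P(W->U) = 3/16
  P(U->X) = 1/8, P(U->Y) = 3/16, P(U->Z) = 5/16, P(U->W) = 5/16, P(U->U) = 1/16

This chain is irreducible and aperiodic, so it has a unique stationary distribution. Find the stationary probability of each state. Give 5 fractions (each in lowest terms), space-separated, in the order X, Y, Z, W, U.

Answer: 2369/14140 109/505 3267/14140 1789/7070 937/7070

Derivation:
The stationary distribution satisfies pi = pi * P, i.e.:
  pi_X = 1/16*pi_X + 7/16*pi_Y + 1/16*pi_Z + 1/8*pi_W + 1/8*pi_U
  pi_Y = 5/16*pi_X + 1/16*pi_Y + 1/16*pi_Z + 7/16*pi_W + 3/16*pi_U
  pi_Z = 3/16*pi_X + 5/16*pi_Y + 3/16*pi_Z + 3/16*pi_W + 5/16*pi_U
  pi_W = 5/16*pi_X + 1/16*pi_Y + 9/16*pi_Z + 1/16*pi_W + 5/16*pi_U
  pi_U = 1/8*pi_X + 1/8*pi_Y + 1/8*pi_Z + 3/16*pi_W + 1/16*pi_U
with normalization: pi_X + pi_Y + pi_Z + pi_W + pi_U = 1.

Using the first 4 balance equations plus normalization, the linear system A*pi = b is:
  [-15/16, 7/16, 1/16, 1/8, 1/8] . pi = 0
  [5/16, -15/16, 1/16, 7/16, 3/16] . pi = 0
  [3/16, 5/16, -13/16, 3/16, 5/16] . pi = 0
  [5/16, 1/16, 9/16, -15/16, 5/16] . pi = 0
  [1, 1, 1, 1, 1] . pi = 1

Solving yields:
  pi_X = 2369/14140
  pi_Y = 109/505
  pi_Z = 3267/14140
  pi_W = 1789/7070
  pi_U = 937/7070

Verification (pi * P):
  2369/14140*1/16 + 109/505*7/16 + 3267/14140*1/16 + 1789/7070*1/8 + 937/7070*1/8 = 2369/14140 = pi_X  (ok)
  2369/14140*5/16 + 109/505*1/16 + 3267/14140*1/16 + 1789/7070*7/16 + 937/7070*3/16 = 109/505 = pi_Y  (ok)
  2369/14140*3/16 + 109/505*5/16 + 3267/14140*3/16 + 1789/7070*3/16 + 937/7070*5/16 = 3267/14140 = pi_Z  (ok)
  2369/14140*5/16 + 109/505*1/16 + 3267/14140*9/16 + 1789/7070*1/16 + 937/7070*5/16 = 1789/7070 = pi_W  (ok)
  2369/14140*1/8 + 109/505*1/8 + 3267/14140*1/8 + 1789/7070*3/16 + 937/7070*1/16 = 937/7070 = pi_U  (ok)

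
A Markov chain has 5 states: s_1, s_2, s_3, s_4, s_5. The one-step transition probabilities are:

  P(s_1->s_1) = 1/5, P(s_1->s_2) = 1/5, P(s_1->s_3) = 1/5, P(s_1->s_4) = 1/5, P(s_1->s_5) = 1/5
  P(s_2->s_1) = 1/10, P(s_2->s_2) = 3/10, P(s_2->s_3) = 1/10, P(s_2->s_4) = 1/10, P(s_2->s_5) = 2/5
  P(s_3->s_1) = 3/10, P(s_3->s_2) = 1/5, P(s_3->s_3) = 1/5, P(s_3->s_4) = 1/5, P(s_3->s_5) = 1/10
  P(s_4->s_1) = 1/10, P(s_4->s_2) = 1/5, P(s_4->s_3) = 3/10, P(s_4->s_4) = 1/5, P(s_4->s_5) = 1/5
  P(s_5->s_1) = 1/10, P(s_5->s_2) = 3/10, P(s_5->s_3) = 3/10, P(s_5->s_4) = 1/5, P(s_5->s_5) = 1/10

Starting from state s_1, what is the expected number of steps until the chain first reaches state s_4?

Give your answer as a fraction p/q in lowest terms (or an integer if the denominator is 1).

Answer: 815/143

Derivation:
Let h_i = expected steps to first reach s_4 from state i.
Boundary: h_s_4 = 0.
First-step equations for the other states:
  h_s_1 = 1 + 1/5*h_s_1 + 1/5*h_s_2 + 1/5*h_s_3 + 1/5*h_s_4 + 1/5*h_s_5
  h_s_2 = 1 + 1/10*h_s_1 + 3/10*h_s_2 + 1/10*h_s_3 + 1/10*h_s_4 + 2/5*h_s_5
  h_s_3 = 1 + 3/10*h_s_1 + 1/5*h_s_2 + 1/5*h_s_3 + 1/5*h_s_4 + 1/10*h_s_5
  h_s_5 = 1 + 1/10*h_s_1 + 3/10*h_s_2 + 3/10*h_s_3 + 1/5*h_s_4 + 1/10*h_s_5

Substituting h_s_4 = 0 and rearranging gives the linear system (I - Q) h = 1:
  [4/5, -1/5, -1/5, -1/5] . (h_s_1, h_s_2, h_s_3, h_s_5) = 1
  [-1/10, 7/10, -1/10, -2/5] . (h_s_1, h_s_2, h_s_3, h_s_5) = 1
  [-3/10, -1/5, 4/5, -1/10] . (h_s_1, h_s_2, h_s_3, h_s_5) = 1
  [-1/10, -3/10, -3/10, 9/10] . (h_s_1, h_s_2, h_s_3, h_s_5) = 1

Solving yields:
  h_s_1 = 815/143
  h_s_2 = 165/26
  h_s_3 = 4885/858
  h_s_5 = 190/33

Starting state is s_1, so the expected hitting time is h_s_1 = 815/143.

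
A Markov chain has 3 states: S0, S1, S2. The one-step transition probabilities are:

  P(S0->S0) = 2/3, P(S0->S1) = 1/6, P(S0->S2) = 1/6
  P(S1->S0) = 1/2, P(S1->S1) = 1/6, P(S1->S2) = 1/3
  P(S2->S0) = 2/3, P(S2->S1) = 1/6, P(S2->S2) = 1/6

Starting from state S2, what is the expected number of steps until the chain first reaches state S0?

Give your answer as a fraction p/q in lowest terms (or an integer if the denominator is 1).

Answer: 36/23

Derivation:
Let h_i = expected steps to first reach S0 from state i.
Boundary: h_S0 = 0.
First-step equations for the other states:
  h_S1 = 1 + 1/2*h_S0 + 1/6*h_S1 + 1/3*h_S2
  h_S2 = 1 + 2/3*h_S0 + 1/6*h_S1 + 1/6*h_S2

Substituting h_S0 = 0 and rearranging gives the linear system (I - Q) h = 1:
  [5/6, -1/3] . (h_S1, h_S2) = 1
  [-1/6, 5/6] . (h_S1, h_S2) = 1

Solving yields:
  h_S1 = 42/23
  h_S2 = 36/23

Starting state is S2, so the expected hitting time is h_S2 = 36/23.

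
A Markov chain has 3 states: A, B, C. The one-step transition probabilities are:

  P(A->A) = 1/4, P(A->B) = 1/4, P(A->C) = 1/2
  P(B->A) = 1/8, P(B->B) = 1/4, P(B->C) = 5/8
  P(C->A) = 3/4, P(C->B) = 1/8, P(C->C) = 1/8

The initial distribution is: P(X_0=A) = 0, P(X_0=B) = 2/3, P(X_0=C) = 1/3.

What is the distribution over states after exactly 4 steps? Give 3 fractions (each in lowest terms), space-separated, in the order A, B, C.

Answer: 215/512 2471/12288 4657/12288

Derivation:
Propagating the distribution step by step (d_{t+1} = d_t * P):
d_0 = (A=0, B=2/3, C=1/3)
  d_1[A] = 0*1/4 + 2/3*1/8 + 1/3*3/4 = 1/3
  d_1[B] = 0*1/4 + 2/3*1/4 + 1/3*1/8 = 5/24
  d_1[C] = 0*1/2 + 2/3*5/8 + 1/3*1/8 = 11/24
d_1 = (A=1/3, B=5/24, C=11/24)
  d_2[A] = 1/3*1/4 + 5/24*1/8 + 11/24*3/4 = 29/64
  d_2[B] = 1/3*1/4 + 5/24*1/4 + 11/24*1/8 = 37/192
  d_2[C] = 1/3*1/2 + 5/24*5/8 + 11/24*1/8 = 17/48
d_2 = (A=29/64, B=37/192, C=17/48)
  d_3[A] = 29/64*1/4 + 37/192*1/8 + 17/48*3/4 = 619/1536
  d_3[B] = 29/64*1/4 + 37/192*1/4 + 17/48*1/8 = 79/384
  d_3[C] = 29/64*1/2 + 37/192*5/8 + 17/48*1/8 = 601/1536
d_3 = (A=619/1536, B=79/384, C=601/1536)
  d_4[A] = 619/1536*1/4 + 79/384*1/8 + 601/1536*3/4 = 215/512
  d_4[B] = 619/1536*1/4 + 79/384*1/4 + 601/1536*1/8 = 2471/12288
  d_4[C] = 619/1536*1/2 + 79/384*5/8 + 601/1536*1/8 = 4657/12288
d_4 = (A=215/512, B=2471/12288, C=4657/12288)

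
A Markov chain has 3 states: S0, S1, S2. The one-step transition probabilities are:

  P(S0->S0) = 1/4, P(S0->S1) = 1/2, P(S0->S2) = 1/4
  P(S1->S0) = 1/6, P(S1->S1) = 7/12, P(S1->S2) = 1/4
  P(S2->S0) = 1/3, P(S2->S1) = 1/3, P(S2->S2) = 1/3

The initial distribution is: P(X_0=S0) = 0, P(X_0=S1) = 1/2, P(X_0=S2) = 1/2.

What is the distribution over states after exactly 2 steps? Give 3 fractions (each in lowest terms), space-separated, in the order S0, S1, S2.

Answer: 17/72 47/96 79/288

Derivation:
Propagating the distribution step by step (d_{t+1} = d_t * P):
d_0 = (S0=0, S1=1/2, S2=1/2)
  d_1[S0] = 0*1/4 + 1/2*1/6 + 1/2*1/3 = 1/4
  d_1[S1] = 0*1/2 + 1/2*7/12 + 1/2*1/3 = 11/24
  d_1[S2] = 0*1/4 + 1/2*1/4 + 1/2*1/3 = 7/24
d_1 = (S0=1/4, S1=11/24, S2=7/24)
  d_2[S0] = 1/4*1/4 + 11/24*1/6 + 7/24*1/3 = 17/72
  d_2[S1] = 1/4*1/2 + 11/24*7/12 + 7/24*1/3 = 47/96
  d_2[S2] = 1/4*1/4 + 11/24*1/4 + 7/24*1/3 = 79/288
d_2 = (S0=17/72, S1=47/96, S2=79/288)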